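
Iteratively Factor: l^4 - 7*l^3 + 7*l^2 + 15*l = (l + 1)*(l^3 - 8*l^2 + 15*l) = (l - 5)*(l + 1)*(l^2 - 3*l) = l*(l - 5)*(l + 1)*(l - 3)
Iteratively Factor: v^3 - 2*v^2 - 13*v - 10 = (v + 2)*(v^2 - 4*v - 5) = (v + 1)*(v + 2)*(v - 5)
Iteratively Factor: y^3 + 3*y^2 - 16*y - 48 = (y + 3)*(y^2 - 16) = (y - 4)*(y + 3)*(y + 4)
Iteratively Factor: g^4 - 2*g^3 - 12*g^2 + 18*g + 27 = (g - 3)*(g^3 + g^2 - 9*g - 9) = (g - 3)*(g + 3)*(g^2 - 2*g - 3) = (g - 3)^2*(g + 3)*(g + 1)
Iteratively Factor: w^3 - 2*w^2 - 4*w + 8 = (w - 2)*(w^2 - 4) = (w - 2)^2*(w + 2)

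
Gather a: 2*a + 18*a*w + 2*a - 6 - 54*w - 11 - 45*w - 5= a*(18*w + 4) - 99*w - 22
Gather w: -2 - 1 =-3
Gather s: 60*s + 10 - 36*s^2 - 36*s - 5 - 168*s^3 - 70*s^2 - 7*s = -168*s^3 - 106*s^2 + 17*s + 5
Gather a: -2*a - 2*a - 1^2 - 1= -4*a - 2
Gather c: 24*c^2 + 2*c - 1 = 24*c^2 + 2*c - 1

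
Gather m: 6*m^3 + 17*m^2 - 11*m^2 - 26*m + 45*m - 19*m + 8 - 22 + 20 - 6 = 6*m^3 + 6*m^2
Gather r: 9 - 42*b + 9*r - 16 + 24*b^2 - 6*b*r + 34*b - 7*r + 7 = 24*b^2 - 8*b + r*(2 - 6*b)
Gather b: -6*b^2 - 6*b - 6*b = -6*b^2 - 12*b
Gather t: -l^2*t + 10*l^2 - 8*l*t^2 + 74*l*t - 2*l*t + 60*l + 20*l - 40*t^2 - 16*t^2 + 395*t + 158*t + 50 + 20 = 10*l^2 + 80*l + t^2*(-8*l - 56) + t*(-l^2 + 72*l + 553) + 70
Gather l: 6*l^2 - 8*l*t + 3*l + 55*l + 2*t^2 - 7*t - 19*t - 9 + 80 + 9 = 6*l^2 + l*(58 - 8*t) + 2*t^2 - 26*t + 80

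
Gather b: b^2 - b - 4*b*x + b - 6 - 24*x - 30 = b^2 - 4*b*x - 24*x - 36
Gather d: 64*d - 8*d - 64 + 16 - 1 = 56*d - 49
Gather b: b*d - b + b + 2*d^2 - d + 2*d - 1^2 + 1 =b*d + 2*d^2 + d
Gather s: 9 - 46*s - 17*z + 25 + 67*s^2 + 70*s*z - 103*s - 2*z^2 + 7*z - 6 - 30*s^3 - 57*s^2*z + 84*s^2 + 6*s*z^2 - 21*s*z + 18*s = -30*s^3 + s^2*(151 - 57*z) + s*(6*z^2 + 49*z - 131) - 2*z^2 - 10*z + 28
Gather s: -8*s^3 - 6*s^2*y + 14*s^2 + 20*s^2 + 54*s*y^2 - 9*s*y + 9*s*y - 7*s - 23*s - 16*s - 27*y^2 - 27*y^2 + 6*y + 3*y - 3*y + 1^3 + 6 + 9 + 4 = -8*s^3 + s^2*(34 - 6*y) + s*(54*y^2 - 46) - 54*y^2 + 6*y + 20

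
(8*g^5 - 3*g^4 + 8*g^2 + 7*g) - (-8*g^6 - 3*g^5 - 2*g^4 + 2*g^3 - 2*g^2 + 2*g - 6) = 8*g^6 + 11*g^5 - g^4 - 2*g^3 + 10*g^2 + 5*g + 6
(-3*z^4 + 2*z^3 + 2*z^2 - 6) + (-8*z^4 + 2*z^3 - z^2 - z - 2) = -11*z^4 + 4*z^3 + z^2 - z - 8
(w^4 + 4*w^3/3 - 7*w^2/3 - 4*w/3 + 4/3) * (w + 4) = w^5 + 16*w^4/3 + 3*w^3 - 32*w^2/3 - 4*w + 16/3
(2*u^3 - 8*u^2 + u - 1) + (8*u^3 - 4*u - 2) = 10*u^3 - 8*u^2 - 3*u - 3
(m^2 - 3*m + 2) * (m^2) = m^4 - 3*m^3 + 2*m^2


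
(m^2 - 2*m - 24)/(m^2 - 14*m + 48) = (m + 4)/(m - 8)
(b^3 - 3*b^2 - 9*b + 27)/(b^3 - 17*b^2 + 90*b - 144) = (b^2 - 9)/(b^2 - 14*b + 48)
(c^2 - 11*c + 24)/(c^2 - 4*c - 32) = (c - 3)/(c + 4)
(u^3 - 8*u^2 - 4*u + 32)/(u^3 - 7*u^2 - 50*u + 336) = (u^2 - 4)/(u^2 + u - 42)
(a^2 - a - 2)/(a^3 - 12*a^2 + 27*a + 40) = (a - 2)/(a^2 - 13*a + 40)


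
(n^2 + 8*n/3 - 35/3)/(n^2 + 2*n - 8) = (3*n^2 + 8*n - 35)/(3*(n^2 + 2*n - 8))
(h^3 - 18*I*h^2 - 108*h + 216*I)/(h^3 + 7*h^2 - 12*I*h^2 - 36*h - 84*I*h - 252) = (h - 6*I)/(h + 7)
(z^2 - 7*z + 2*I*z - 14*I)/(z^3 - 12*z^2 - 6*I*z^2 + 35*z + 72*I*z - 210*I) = (z + 2*I)/(z^2 - z*(5 + 6*I) + 30*I)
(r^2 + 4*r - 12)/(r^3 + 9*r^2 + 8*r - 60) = 1/(r + 5)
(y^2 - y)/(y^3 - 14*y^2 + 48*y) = (y - 1)/(y^2 - 14*y + 48)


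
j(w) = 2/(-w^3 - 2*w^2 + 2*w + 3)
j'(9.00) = 0.00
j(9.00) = 0.00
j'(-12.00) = 0.00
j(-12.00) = 0.00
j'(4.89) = 0.01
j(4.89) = -0.01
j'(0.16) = -0.24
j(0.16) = 0.61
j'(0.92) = 1.50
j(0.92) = 0.84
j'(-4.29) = 0.05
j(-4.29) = 0.05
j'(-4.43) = 0.04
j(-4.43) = 0.05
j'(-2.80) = 1.53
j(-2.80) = 0.54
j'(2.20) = 0.26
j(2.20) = -0.15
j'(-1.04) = -416.36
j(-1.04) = -16.90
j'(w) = 2*(3*w^2 + 4*w - 2)/(-w^3 - 2*w^2 + 2*w + 3)^2 = 2*(3*w^2 + 4*w - 2)/(w^3 + 2*w^2 - 2*w - 3)^2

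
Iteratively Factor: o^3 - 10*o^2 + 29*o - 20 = (o - 5)*(o^2 - 5*o + 4) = (o - 5)*(o - 4)*(o - 1)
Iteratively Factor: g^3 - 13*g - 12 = (g - 4)*(g^2 + 4*g + 3) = (g - 4)*(g + 1)*(g + 3)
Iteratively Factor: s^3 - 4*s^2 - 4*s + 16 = (s - 2)*(s^2 - 2*s - 8) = (s - 4)*(s - 2)*(s + 2)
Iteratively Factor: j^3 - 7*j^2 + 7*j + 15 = (j - 3)*(j^2 - 4*j - 5) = (j - 3)*(j + 1)*(j - 5)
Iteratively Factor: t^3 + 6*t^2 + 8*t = (t)*(t^2 + 6*t + 8) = t*(t + 2)*(t + 4)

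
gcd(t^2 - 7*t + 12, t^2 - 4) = 1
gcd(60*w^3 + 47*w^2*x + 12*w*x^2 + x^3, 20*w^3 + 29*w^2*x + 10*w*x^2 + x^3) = 20*w^2 + 9*w*x + x^2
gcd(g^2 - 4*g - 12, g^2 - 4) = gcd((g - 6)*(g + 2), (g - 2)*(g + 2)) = g + 2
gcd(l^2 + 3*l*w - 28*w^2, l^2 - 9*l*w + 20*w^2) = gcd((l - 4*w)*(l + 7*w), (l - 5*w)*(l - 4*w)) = -l + 4*w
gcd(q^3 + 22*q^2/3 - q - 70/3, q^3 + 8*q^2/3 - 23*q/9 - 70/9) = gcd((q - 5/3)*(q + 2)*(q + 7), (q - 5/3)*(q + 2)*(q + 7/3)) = q^2 + q/3 - 10/3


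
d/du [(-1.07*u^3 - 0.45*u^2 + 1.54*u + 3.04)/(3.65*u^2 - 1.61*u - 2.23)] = (-3.9055*u^4 + 3.4454*u^3 + 2.2618*u^2 - 20.185*u + 1.4602)/(13.3225*u^4 - 11.753*u^3 - 13.6869*u^2 + 7.1806*u + 4.9729)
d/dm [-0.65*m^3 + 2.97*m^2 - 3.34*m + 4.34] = -1.95*m^2 + 5.94*m - 3.34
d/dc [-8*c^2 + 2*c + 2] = 2 - 16*c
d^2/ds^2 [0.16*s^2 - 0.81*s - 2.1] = 0.320000000000000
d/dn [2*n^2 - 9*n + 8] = 4*n - 9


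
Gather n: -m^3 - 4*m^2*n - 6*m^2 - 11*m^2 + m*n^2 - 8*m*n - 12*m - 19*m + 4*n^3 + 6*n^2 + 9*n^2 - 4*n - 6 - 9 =-m^3 - 17*m^2 - 31*m + 4*n^3 + n^2*(m + 15) + n*(-4*m^2 - 8*m - 4) - 15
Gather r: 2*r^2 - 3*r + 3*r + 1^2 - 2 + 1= 2*r^2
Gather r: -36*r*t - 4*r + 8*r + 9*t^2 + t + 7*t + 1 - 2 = r*(4 - 36*t) + 9*t^2 + 8*t - 1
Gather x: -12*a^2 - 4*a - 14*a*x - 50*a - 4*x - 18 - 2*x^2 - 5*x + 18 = -12*a^2 - 54*a - 2*x^2 + x*(-14*a - 9)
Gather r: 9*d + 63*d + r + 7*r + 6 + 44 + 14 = 72*d + 8*r + 64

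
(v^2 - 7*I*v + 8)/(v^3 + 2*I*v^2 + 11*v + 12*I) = (v - 8*I)/(v^2 + I*v + 12)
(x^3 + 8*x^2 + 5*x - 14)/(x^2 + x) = (x^3 + 8*x^2 + 5*x - 14)/(x*(x + 1))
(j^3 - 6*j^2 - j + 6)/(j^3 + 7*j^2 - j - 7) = (j - 6)/(j + 7)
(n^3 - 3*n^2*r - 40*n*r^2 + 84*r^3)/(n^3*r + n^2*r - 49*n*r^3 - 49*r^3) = (n^2 + 4*n*r - 12*r^2)/(r*(n^2 + 7*n*r + n + 7*r))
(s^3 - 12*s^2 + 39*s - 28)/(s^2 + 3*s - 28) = (s^2 - 8*s + 7)/(s + 7)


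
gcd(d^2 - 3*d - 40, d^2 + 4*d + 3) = 1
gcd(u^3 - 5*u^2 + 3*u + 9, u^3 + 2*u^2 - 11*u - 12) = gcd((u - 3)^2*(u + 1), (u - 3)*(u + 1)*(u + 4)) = u^2 - 2*u - 3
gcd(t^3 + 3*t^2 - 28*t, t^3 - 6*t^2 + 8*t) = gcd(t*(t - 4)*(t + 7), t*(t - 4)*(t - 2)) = t^2 - 4*t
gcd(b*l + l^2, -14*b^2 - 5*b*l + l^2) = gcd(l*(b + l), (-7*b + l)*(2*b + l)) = 1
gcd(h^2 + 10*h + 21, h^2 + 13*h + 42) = h + 7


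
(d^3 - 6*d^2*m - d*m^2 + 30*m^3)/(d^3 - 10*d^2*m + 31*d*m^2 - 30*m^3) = (d + 2*m)/(d - 2*m)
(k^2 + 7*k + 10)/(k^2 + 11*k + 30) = (k + 2)/(k + 6)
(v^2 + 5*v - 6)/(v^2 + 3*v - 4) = (v + 6)/(v + 4)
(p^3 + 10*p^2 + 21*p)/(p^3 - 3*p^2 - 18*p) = (p + 7)/(p - 6)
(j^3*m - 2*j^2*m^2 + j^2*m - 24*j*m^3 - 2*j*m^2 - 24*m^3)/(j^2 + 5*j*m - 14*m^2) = m*(j^3 - 2*j^2*m + j^2 - 24*j*m^2 - 2*j*m - 24*m^2)/(j^2 + 5*j*m - 14*m^2)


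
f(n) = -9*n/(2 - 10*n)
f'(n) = -90*n/(2 - 10*n)^2 - 9/(2 - 10*n)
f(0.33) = 2.28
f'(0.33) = -10.65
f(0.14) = -2.10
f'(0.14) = -50.00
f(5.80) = 0.93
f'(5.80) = -0.01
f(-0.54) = 0.66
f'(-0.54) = -0.33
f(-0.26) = 0.51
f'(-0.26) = -0.85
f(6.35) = 0.93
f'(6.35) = -0.00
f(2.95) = 0.97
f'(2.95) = -0.02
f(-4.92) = 0.86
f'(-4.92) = -0.01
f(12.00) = 0.92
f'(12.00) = 0.00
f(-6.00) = 0.87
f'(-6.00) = 0.00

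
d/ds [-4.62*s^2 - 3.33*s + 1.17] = -9.24*s - 3.33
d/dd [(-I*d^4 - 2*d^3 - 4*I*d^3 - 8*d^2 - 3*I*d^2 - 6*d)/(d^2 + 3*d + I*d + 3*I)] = (-2*I*d^3 + d^2*(1 - I) + d*(2 - 4*I) - 2*I)/(d^2 + 2*I*d - 1)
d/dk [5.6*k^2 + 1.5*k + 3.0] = 11.2*k + 1.5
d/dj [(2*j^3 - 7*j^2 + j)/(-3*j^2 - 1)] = (-6*j^4 - 3*j^2 + 14*j - 1)/(9*j^4 + 6*j^2 + 1)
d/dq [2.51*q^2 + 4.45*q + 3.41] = 5.02*q + 4.45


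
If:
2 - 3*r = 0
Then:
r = 2/3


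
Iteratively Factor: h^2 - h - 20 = (h - 5)*(h + 4)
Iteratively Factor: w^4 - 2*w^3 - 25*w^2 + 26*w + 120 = (w - 5)*(w^3 + 3*w^2 - 10*w - 24) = (w - 5)*(w - 3)*(w^2 + 6*w + 8) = (w - 5)*(w - 3)*(w + 2)*(w + 4)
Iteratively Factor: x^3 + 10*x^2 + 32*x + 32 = (x + 4)*(x^2 + 6*x + 8) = (x + 4)^2*(x + 2)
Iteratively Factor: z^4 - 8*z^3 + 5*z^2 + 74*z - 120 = (z - 4)*(z^3 - 4*z^2 - 11*z + 30) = (z - 4)*(z - 2)*(z^2 - 2*z - 15) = (z - 5)*(z - 4)*(z - 2)*(z + 3)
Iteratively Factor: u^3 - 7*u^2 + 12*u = (u - 4)*(u^2 - 3*u) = (u - 4)*(u - 3)*(u)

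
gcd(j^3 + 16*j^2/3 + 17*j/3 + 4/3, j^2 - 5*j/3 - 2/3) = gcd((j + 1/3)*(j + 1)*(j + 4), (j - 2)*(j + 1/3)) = j + 1/3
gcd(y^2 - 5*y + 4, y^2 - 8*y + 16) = y - 4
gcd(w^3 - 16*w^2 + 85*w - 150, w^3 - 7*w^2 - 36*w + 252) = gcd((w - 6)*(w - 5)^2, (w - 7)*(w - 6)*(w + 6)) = w - 6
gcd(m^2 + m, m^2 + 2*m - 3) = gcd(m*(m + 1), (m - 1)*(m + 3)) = 1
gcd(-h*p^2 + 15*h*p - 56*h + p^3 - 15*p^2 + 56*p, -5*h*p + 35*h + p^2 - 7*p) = p - 7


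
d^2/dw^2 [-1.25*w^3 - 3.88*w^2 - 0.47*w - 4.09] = -7.5*w - 7.76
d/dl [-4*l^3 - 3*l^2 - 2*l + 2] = -12*l^2 - 6*l - 2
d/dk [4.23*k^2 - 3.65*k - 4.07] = 8.46*k - 3.65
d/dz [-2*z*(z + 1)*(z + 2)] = -6*z^2 - 12*z - 4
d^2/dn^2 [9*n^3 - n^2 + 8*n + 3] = 54*n - 2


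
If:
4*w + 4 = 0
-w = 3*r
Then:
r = 1/3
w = -1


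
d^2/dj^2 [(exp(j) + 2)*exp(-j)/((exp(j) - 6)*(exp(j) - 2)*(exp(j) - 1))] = (9*exp(7*j) - 67*exp(6*j) - 50*exp(5*j) + 1506*exp(4*j) - 3968*exp(3*j) + 3872*exp(2*j) - 1440*exp(j) + 288)*exp(-j)/(exp(9*j) - 27*exp(8*j) + 303*exp(7*j) - 1845*exp(6*j) + 6708*exp(5*j) - 15156*exp(4*j) + 21392*exp(3*j) - 18288*exp(2*j) + 8640*exp(j) - 1728)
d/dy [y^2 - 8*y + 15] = 2*y - 8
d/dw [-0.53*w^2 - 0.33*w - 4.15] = -1.06*w - 0.33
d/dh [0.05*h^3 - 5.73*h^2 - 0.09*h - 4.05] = 0.15*h^2 - 11.46*h - 0.09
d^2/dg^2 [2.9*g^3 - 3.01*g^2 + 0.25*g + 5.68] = 17.4*g - 6.02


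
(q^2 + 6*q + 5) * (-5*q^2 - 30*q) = -5*q^4 - 60*q^3 - 205*q^2 - 150*q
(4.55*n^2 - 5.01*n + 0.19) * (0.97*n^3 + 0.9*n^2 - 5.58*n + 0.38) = 4.4135*n^5 - 0.764699999999999*n^4 - 29.7137*n^3 + 29.8558*n^2 - 2.964*n + 0.0722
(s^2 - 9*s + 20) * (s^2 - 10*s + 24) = s^4 - 19*s^3 + 134*s^2 - 416*s + 480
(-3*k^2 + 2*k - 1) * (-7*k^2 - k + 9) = 21*k^4 - 11*k^3 - 22*k^2 + 19*k - 9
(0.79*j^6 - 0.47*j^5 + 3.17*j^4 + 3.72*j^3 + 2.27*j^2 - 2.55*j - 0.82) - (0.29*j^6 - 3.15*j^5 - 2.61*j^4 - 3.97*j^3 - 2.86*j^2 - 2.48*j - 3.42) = 0.5*j^6 + 2.68*j^5 + 5.78*j^4 + 7.69*j^3 + 5.13*j^2 - 0.0699999999999998*j + 2.6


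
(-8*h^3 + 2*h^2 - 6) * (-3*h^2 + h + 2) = 24*h^5 - 14*h^4 - 14*h^3 + 22*h^2 - 6*h - 12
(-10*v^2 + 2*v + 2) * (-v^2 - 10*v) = 10*v^4 + 98*v^3 - 22*v^2 - 20*v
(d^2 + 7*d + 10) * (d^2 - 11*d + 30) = d^4 - 4*d^3 - 37*d^2 + 100*d + 300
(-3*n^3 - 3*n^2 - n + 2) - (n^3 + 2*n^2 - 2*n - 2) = -4*n^3 - 5*n^2 + n + 4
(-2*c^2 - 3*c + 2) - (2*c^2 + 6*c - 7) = -4*c^2 - 9*c + 9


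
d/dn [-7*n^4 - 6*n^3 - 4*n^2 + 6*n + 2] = -28*n^3 - 18*n^2 - 8*n + 6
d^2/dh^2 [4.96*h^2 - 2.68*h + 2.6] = 9.92000000000000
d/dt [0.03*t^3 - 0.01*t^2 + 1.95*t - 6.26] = 0.09*t^2 - 0.02*t + 1.95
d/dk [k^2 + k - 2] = 2*k + 1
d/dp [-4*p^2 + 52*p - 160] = 52 - 8*p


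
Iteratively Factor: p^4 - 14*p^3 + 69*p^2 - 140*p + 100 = (p - 5)*(p^3 - 9*p^2 + 24*p - 20) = (p - 5)*(p - 2)*(p^2 - 7*p + 10) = (p - 5)*(p - 2)^2*(p - 5)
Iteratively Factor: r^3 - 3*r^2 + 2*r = (r - 2)*(r^2 - r) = (r - 2)*(r - 1)*(r)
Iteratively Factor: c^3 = (c)*(c^2) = c^2*(c)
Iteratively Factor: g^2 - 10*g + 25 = (g - 5)*(g - 5)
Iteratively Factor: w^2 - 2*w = (w)*(w - 2)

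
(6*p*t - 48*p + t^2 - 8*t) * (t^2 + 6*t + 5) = 6*p*t^3 - 12*p*t^2 - 258*p*t - 240*p + t^4 - 2*t^3 - 43*t^2 - 40*t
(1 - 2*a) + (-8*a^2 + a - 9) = -8*a^2 - a - 8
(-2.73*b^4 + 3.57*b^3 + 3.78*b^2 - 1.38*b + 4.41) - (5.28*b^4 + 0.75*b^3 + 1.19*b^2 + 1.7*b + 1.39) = -8.01*b^4 + 2.82*b^3 + 2.59*b^2 - 3.08*b + 3.02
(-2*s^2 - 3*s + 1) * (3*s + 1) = -6*s^3 - 11*s^2 + 1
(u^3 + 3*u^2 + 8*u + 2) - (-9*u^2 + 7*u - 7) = u^3 + 12*u^2 + u + 9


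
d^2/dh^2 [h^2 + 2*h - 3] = 2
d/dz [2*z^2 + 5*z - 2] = 4*z + 5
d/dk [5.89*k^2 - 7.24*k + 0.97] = 11.78*k - 7.24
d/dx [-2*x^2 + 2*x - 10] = 2 - 4*x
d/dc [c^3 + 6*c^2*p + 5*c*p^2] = 3*c^2 + 12*c*p + 5*p^2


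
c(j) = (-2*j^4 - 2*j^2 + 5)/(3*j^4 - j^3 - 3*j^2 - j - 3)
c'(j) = (-8*j^3 - 4*j)/(3*j^4 - j^3 - 3*j^2 - j - 3) + (-2*j^4 - 2*j^2 + 5)*(-12*j^3 + 3*j^2 + 6*j + 1)/(3*j^4 - j^3 - 3*j^2 - j - 3)^2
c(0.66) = -0.80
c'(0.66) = 1.54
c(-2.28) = -0.78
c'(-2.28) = -0.11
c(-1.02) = -0.95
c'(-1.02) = -2.97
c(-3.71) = -0.69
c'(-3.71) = -0.03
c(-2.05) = -0.81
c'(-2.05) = -0.15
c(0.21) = -1.47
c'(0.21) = 1.27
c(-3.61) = -0.70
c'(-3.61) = -0.03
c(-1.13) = -1.29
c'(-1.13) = -5.83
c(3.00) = -0.96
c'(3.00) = 0.21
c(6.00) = -0.75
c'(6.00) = 0.02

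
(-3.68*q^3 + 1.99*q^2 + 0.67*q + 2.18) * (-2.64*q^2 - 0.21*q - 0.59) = 9.7152*q^5 - 4.4808*q^4 - 0.0155000000000003*q^3 - 7.07*q^2 - 0.8531*q - 1.2862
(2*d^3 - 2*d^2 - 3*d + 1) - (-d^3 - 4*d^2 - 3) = 3*d^3 + 2*d^2 - 3*d + 4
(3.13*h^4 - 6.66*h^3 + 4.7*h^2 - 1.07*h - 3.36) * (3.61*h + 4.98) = 11.2993*h^5 - 8.4552*h^4 - 16.1998*h^3 + 19.5433*h^2 - 17.4582*h - 16.7328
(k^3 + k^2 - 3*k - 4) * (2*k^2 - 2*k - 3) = 2*k^5 - 11*k^3 - 5*k^2 + 17*k + 12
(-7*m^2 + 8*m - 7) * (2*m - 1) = -14*m^3 + 23*m^2 - 22*m + 7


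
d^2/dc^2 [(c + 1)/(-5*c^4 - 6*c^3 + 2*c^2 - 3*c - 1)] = 2*(-150*c^7 - 490*c^6 - 528*c^5 - 45*c^4 + 130*c^3 + 30*c - 8)/(125*c^12 + 450*c^11 + 390*c^10 + 81*c^9 + 459*c^8 + 396*c^7 - 41*c^6 + 216*c^5 + 81*c^4 + 9*c^3 + 21*c^2 + 9*c + 1)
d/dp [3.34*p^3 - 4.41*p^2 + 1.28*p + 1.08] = 10.02*p^2 - 8.82*p + 1.28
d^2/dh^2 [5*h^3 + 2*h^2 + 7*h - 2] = 30*h + 4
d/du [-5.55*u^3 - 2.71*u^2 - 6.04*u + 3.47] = -16.65*u^2 - 5.42*u - 6.04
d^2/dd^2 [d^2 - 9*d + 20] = 2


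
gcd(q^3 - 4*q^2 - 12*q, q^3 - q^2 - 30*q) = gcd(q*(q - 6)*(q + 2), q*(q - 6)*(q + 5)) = q^2 - 6*q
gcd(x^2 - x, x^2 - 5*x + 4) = x - 1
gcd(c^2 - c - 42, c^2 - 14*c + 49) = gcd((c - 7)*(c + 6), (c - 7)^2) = c - 7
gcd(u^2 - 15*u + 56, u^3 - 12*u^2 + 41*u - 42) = u - 7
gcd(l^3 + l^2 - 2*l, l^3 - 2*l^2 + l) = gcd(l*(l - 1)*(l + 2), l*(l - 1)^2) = l^2 - l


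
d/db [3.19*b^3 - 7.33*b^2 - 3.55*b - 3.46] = 9.57*b^2 - 14.66*b - 3.55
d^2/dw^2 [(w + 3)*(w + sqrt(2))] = 2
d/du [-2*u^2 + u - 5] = 1 - 4*u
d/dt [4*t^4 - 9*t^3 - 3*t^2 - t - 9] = 16*t^3 - 27*t^2 - 6*t - 1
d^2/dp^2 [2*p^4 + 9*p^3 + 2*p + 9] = 6*p*(4*p + 9)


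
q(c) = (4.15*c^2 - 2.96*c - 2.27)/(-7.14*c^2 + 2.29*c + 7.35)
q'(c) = (8.3*c - 2.96)/(-7.14*c^2 + 2.29*c + 7.35) + (14.28*c - 2.29)*(4.15*c^2 - 2.96*c - 2.27)/(-7.14*c^2 + 2.29*c + 7.35)^2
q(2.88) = -0.52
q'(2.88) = -0.01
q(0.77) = -0.43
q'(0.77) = -0.06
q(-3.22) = -0.68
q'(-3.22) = -0.04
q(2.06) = -0.51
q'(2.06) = -0.02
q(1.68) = -0.50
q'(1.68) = -0.02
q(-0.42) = -0.06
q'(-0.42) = -1.16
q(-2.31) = -0.74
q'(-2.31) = -0.11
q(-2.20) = -0.75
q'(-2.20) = -0.13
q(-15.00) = -0.60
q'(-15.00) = -0.00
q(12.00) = -0.56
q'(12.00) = -0.00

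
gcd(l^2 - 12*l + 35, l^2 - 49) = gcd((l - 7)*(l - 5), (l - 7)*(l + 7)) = l - 7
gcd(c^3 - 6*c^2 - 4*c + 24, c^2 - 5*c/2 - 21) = c - 6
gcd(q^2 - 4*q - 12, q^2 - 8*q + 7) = 1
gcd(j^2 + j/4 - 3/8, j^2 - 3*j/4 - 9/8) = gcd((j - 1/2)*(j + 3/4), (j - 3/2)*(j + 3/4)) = j + 3/4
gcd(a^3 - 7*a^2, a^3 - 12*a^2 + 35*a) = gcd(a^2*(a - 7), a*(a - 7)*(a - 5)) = a^2 - 7*a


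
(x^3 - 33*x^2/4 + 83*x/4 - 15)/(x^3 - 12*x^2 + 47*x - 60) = (x - 5/4)/(x - 5)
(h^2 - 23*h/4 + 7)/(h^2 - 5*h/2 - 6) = (4*h - 7)/(2*(2*h + 3))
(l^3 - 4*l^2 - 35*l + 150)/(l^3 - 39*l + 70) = (l^2 + l - 30)/(l^2 + 5*l - 14)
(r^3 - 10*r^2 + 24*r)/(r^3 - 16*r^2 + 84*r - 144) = r/(r - 6)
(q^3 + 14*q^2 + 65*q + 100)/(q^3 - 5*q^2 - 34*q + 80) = (q^2 + 9*q + 20)/(q^2 - 10*q + 16)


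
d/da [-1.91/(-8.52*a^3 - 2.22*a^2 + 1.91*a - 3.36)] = (-48.8196*a^2 - 8.4804*a + 3.6481)/(8.52*a^3 + 2.22*a^2 - 1.91*a + 3.36)^2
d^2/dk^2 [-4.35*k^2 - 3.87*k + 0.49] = -8.70000000000000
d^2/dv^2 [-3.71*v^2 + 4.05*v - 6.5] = -7.42000000000000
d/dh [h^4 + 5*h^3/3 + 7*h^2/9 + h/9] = 4*h^3 + 5*h^2 + 14*h/9 + 1/9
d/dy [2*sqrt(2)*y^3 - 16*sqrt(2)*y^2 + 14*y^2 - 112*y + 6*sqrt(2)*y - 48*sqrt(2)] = 6*sqrt(2)*y^2 - 32*sqrt(2)*y + 28*y - 112 + 6*sqrt(2)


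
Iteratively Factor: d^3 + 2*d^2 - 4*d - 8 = (d - 2)*(d^2 + 4*d + 4) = (d - 2)*(d + 2)*(d + 2)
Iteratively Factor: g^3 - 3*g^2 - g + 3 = (g - 1)*(g^2 - 2*g - 3) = (g - 1)*(g + 1)*(g - 3)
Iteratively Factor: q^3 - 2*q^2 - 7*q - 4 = (q + 1)*(q^2 - 3*q - 4) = (q - 4)*(q + 1)*(q + 1)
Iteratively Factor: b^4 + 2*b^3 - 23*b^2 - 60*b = (b + 4)*(b^3 - 2*b^2 - 15*b) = (b - 5)*(b + 4)*(b^2 + 3*b) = b*(b - 5)*(b + 4)*(b + 3)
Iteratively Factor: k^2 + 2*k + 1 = (k + 1)*(k + 1)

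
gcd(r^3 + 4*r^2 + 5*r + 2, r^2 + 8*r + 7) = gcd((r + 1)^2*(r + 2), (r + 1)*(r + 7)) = r + 1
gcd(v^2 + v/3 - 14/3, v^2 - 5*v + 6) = v - 2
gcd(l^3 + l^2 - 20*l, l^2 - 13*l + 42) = 1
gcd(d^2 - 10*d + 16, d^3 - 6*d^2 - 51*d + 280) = d - 8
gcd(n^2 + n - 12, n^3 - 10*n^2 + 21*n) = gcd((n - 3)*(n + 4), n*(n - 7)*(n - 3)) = n - 3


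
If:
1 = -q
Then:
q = -1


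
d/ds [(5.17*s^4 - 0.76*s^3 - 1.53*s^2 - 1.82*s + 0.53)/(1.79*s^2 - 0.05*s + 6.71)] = (18.5086*s^5 - 2.1359*s^4 + 138.8388*s^3 - 11.9645*s^2 - 22.43*s - 12.1857)/(3.2041*s^4 - 0.179*s^3 + 24.0243*s^2 - 0.671*s + 45.0241)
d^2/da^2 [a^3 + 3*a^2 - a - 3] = 6*a + 6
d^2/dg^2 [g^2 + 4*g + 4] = 2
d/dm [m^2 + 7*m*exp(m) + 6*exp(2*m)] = 7*m*exp(m) + 2*m + 12*exp(2*m) + 7*exp(m)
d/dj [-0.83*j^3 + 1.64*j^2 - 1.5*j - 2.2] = -2.49*j^2 + 3.28*j - 1.5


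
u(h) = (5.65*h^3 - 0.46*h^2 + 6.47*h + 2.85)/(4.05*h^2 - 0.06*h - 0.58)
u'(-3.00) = 1.24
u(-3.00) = -4.81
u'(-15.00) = 1.39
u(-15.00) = -21.14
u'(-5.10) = 1.34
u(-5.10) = -7.53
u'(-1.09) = 0.62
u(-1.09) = -2.81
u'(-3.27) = 1.26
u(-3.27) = -5.14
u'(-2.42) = 1.17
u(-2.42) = -4.10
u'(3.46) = 1.20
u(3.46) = 5.32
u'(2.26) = 0.88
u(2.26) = 4.02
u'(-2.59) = 1.20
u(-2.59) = -4.31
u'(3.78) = 1.24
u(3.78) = 5.71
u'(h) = (0.06 - 8.1*h)*(5.65*h^3 - 0.46*h^2 + 6.47*h + 2.85)/(4.05*h^2 - 0.06*h - 0.58)^2 + (16.95*h^2 - 0.92*h + 6.47)/(4.05*h^2 - 0.06*h - 0.58)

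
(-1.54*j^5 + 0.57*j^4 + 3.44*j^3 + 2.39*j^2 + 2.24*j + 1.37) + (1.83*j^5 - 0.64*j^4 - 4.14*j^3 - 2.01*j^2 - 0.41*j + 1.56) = 0.29*j^5 - 0.0700000000000001*j^4 - 0.7*j^3 + 0.38*j^2 + 1.83*j + 2.93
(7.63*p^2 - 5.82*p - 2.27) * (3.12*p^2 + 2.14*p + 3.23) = 23.8056*p^4 - 1.8302*p^3 + 5.1077*p^2 - 23.6564*p - 7.3321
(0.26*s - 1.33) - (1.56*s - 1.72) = 0.39 - 1.3*s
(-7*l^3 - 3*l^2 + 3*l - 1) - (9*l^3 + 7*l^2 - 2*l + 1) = -16*l^3 - 10*l^2 + 5*l - 2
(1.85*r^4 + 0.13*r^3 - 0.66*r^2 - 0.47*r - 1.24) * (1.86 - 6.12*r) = -11.322*r^5 + 2.6454*r^4 + 4.281*r^3 + 1.6488*r^2 + 6.7146*r - 2.3064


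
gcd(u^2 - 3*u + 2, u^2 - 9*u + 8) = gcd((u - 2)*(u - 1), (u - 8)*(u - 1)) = u - 1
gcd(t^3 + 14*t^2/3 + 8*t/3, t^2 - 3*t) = t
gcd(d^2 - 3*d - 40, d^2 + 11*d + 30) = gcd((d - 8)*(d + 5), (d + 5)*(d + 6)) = d + 5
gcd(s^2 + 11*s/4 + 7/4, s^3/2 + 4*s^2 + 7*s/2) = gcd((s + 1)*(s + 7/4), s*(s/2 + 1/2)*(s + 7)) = s + 1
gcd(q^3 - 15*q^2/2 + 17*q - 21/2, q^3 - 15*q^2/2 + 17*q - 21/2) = q^3 - 15*q^2/2 + 17*q - 21/2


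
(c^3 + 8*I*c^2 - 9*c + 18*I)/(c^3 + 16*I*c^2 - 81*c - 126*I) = (c - I)/(c + 7*I)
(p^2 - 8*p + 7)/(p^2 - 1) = (p - 7)/(p + 1)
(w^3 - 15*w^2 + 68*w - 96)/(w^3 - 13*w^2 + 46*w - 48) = (w - 4)/(w - 2)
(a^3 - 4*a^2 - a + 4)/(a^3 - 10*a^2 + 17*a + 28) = (a - 1)/(a - 7)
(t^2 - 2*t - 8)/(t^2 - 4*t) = (t + 2)/t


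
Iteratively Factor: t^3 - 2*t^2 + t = (t - 1)*(t^2 - t) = (t - 1)^2*(t)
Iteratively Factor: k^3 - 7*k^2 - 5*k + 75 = (k - 5)*(k^2 - 2*k - 15) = (k - 5)*(k + 3)*(k - 5)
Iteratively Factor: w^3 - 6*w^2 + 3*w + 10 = (w - 2)*(w^2 - 4*w - 5) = (w - 2)*(w + 1)*(w - 5)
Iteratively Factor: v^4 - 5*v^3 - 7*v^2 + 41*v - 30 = (v - 5)*(v^3 - 7*v + 6) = (v - 5)*(v - 2)*(v^2 + 2*v - 3) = (v - 5)*(v - 2)*(v - 1)*(v + 3)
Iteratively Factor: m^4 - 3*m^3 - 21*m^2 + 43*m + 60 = (m - 5)*(m^3 + 2*m^2 - 11*m - 12) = (m - 5)*(m + 4)*(m^2 - 2*m - 3) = (m - 5)*(m - 3)*(m + 4)*(m + 1)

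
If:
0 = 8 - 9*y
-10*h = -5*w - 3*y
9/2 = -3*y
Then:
No Solution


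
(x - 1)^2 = x^2 - 2*x + 1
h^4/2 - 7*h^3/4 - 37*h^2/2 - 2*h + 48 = (h/2 + 1)*(h - 8)*(h - 3/2)*(h + 4)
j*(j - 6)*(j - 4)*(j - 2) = j^4 - 12*j^3 + 44*j^2 - 48*j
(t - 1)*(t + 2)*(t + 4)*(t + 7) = t^4 + 12*t^3 + 37*t^2 + 6*t - 56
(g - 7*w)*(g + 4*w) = g^2 - 3*g*w - 28*w^2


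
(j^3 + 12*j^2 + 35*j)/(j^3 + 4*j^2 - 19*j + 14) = j*(j + 5)/(j^2 - 3*j + 2)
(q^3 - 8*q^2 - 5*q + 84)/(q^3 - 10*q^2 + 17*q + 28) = (q + 3)/(q + 1)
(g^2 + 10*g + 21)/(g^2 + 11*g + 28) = (g + 3)/(g + 4)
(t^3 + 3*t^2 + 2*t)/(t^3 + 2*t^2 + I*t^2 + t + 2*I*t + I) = t*(t + 2)/(t^2 + t*(1 + I) + I)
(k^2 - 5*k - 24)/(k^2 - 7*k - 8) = (k + 3)/(k + 1)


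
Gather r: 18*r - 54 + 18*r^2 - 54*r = 18*r^2 - 36*r - 54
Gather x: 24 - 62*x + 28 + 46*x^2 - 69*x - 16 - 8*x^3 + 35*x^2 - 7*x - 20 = -8*x^3 + 81*x^2 - 138*x + 16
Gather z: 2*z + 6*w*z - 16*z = z*(6*w - 14)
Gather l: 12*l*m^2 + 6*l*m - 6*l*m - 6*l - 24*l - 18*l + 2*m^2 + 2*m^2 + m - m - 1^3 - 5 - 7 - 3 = l*(12*m^2 - 48) + 4*m^2 - 16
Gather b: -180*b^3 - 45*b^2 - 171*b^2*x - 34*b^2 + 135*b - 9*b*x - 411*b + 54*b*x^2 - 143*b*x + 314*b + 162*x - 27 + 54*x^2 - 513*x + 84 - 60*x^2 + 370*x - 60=-180*b^3 + b^2*(-171*x - 79) + b*(54*x^2 - 152*x + 38) - 6*x^2 + 19*x - 3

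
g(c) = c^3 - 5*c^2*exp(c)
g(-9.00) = -729.05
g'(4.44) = -12060.96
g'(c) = -5*c^2*exp(c) + 3*c^2 - 10*c*exp(c)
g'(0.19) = -2.41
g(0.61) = -3.20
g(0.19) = -0.21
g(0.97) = -11.50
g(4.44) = -8268.57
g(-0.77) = -1.83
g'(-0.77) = 3.97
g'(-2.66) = 20.61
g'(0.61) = -13.53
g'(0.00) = 0.00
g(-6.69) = -299.70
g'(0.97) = -35.18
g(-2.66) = -21.30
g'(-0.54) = 3.17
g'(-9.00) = 242.96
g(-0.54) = -1.01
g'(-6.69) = 134.07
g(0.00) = 0.00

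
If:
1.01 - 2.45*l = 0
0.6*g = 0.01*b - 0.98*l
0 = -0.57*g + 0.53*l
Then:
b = 63.40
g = 0.38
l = 0.41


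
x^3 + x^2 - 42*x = x*(x - 6)*(x + 7)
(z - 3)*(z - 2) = z^2 - 5*z + 6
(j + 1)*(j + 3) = j^2 + 4*j + 3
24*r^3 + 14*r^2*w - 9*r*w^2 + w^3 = (-6*r + w)*(-4*r + w)*(r + w)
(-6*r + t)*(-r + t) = 6*r^2 - 7*r*t + t^2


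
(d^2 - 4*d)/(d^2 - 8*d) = (d - 4)/(d - 8)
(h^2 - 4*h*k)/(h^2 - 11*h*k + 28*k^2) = h/(h - 7*k)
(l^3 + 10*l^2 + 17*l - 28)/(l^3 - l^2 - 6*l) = (-l^3 - 10*l^2 - 17*l + 28)/(l*(-l^2 + l + 6))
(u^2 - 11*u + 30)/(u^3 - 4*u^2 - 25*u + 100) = (u - 6)/(u^2 + u - 20)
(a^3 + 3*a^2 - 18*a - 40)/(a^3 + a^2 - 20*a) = (a + 2)/a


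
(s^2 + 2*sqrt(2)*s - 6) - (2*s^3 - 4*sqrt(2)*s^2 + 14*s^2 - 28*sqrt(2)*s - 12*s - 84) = -2*s^3 - 13*s^2 + 4*sqrt(2)*s^2 + 12*s + 30*sqrt(2)*s + 78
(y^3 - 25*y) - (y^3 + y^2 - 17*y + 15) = -y^2 - 8*y - 15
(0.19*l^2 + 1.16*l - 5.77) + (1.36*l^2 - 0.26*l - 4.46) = 1.55*l^2 + 0.9*l - 10.23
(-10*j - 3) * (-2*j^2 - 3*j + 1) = 20*j^3 + 36*j^2 - j - 3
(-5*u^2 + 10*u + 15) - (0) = -5*u^2 + 10*u + 15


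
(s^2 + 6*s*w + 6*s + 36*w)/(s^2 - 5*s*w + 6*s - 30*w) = (s + 6*w)/(s - 5*w)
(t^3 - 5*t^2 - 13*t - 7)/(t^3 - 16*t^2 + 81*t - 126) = (t^2 + 2*t + 1)/(t^2 - 9*t + 18)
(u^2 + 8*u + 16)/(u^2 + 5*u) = (u^2 + 8*u + 16)/(u*(u + 5))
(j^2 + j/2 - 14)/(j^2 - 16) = (j - 7/2)/(j - 4)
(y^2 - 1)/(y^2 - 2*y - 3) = (y - 1)/(y - 3)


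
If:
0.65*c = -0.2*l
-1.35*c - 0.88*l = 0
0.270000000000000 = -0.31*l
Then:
No Solution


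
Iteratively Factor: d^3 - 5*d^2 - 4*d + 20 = (d + 2)*(d^2 - 7*d + 10) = (d - 2)*(d + 2)*(d - 5)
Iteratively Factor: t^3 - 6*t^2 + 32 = (t + 2)*(t^2 - 8*t + 16) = (t - 4)*(t + 2)*(t - 4)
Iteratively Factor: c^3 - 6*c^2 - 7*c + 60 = (c + 3)*(c^2 - 9*c + 20) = (c - 5)*(c + 3)*(c - 4)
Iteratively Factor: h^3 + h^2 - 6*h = (h - 2)*(h^2 + 3*h) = (h - 2)*(h + 3)*(h)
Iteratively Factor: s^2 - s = (s)*(s - 1)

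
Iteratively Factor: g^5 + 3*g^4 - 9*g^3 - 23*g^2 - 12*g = (g - 3)*(g^4 + 6*g^3 + 9*g^2 + 4*g) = g*(g - 3)*(g^3 + 6*g^2 + 9*g + 4) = g*(g - 3)*(g + 4)*(g^2 + 2*g + 1) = g*(g - 3)*(g + 1)*(g + 4)*(g + 1)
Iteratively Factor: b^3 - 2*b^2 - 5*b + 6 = (b - 1)*(b^2 - b - 6) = (b - 1)*(b + 2)*(b - 3)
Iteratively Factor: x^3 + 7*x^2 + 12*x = (x + 3)*(x^2 + 4*x) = (x + 3)*(x + 4)*(x)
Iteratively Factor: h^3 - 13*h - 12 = (h + 1)*(h^2 - h - 12) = (h - 4)*(h + 1)*(h + 3)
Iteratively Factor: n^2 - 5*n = (n - 5)*(n)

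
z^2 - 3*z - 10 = (z - 5)*(z + 2)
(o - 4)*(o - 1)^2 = o^3 - 6*o^2 + 9*o - 4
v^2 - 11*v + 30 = (v - 6)*(v - 5)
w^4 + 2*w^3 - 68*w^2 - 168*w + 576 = (w - 8)*(w - 2)*(w + 6)^2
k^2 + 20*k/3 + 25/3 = (k + 5/3)*(k + 5)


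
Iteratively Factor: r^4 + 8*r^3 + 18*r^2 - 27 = (r - 1)*(r^3 + 9*r^2 + 27*r + 27) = (r - 1)*(r + 3)*(r^2 + 6*r + 9) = (r - 1)*(r + 3)^2*(r + 3)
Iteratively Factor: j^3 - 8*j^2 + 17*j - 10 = (j - 1)*(j^2 - 7*j + 10) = (j - 2)*(j - 1)*(j - 5)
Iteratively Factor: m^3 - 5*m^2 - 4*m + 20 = (m - 2)*(m^2 - 3*m - 10) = (m - 2)*(m + 2)*(m - 5)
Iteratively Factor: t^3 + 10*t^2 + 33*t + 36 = (t + 4)*(t^2 + 6*t + 9) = (t + 3)*(t + 4)*(t + 3)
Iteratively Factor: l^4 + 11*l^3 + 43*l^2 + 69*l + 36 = (l + 4)*(l^3 + 7*l^2 + 15*l + 9) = (l + 1)*(l + 4)*(l^2 + 6*l + 9) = (l + 1)*(l + 3)*(l + 4)*(l + 3)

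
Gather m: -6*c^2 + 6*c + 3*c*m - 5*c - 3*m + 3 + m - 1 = -6*c^2 + c + m*(3*c - 2) + 2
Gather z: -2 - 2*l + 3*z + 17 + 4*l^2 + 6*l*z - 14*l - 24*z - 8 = 4*l^2 - 16*l + z*(6*l - 21) + 7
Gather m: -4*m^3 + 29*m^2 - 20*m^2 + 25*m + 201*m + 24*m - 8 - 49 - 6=-4*m^3 + 9*m^2 + 250*m - 63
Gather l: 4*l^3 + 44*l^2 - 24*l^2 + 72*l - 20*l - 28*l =4*l^3 + 20*l^2 + 24*l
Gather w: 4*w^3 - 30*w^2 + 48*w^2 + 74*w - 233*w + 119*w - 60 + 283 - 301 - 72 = 4*w^3 + 18*w^2 - 40*w - 150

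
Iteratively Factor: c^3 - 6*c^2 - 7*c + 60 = (c + 3)*(c^2 - 9*c + 20) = (c - 4)*(c + 3)*(c - 5)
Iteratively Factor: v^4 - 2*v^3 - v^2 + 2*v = (v)*(v^3 - 2*v^2 - v + 2) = v*(v - 1)*(v^2 - v - 2) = v*(v - 1)*(v + 1)*(v - 2)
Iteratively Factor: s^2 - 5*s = (s - 5)*(s)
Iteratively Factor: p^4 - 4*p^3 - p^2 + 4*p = (p)*(p^3 - 4*p^2 - p + 4) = p*(p + 1)*(p^2 - 5*p + 4) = p*(p - 1)*(p + 1)*(p - 4)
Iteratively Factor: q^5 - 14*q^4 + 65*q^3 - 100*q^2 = (q)*(q^4 - 14*q^3 + 65*q^2 - 100*q) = q*(q - 4)*(q^3 - 10*q^2 + 25*q) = q^2*(q - 4)*(q^2 - 10*q + 25) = q^2*(q - 5)*(q - 4)*(q - 5)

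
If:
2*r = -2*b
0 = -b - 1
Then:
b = -1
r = 1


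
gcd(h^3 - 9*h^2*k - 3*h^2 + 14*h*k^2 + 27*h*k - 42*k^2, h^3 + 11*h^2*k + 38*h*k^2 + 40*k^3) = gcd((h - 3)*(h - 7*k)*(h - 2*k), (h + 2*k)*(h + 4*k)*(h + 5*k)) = 1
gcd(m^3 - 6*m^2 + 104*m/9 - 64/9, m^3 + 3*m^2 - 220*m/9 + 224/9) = m^2 - 4*m + 32/9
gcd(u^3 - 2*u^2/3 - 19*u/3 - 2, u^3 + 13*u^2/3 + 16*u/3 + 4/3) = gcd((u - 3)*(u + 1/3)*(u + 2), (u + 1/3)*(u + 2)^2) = u^2 + 7*u/3 + 2/3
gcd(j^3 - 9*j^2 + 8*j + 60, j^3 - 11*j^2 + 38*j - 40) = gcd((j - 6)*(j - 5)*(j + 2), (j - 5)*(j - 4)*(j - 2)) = j - 5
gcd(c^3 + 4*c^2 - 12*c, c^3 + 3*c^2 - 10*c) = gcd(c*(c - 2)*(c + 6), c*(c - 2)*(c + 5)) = c^2 - 2*c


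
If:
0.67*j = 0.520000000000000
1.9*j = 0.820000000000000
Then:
No Solution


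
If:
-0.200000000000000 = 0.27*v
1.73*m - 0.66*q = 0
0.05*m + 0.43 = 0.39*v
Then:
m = -14.38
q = -37.69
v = -0.74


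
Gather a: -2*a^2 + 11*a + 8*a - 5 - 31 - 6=-2*a^2 + 19*a - 42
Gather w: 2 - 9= -7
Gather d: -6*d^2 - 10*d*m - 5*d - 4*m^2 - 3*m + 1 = -6*d^2 + d*(-10*m - 5) - 4*m^2 - 3*m + 1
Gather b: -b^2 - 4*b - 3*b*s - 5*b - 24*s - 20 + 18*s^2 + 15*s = -b^2 + b*(-3*s - 9) + 18*s^2 - 9*s - 20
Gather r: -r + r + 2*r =2*r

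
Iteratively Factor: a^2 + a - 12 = (a + 4)*(a - 3)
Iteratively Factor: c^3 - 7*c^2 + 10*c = (c - 2)*(c^2 - 5*c) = c*(c - 2)*(c - 5)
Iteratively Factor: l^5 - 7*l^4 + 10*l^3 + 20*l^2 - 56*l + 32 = (l - 2)*(l^4 - 5*l^3 + 20*l - 16) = (l - 2)*(l - 1)*(l^3 - 4*l^2 - 4*l + 16) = (l - 4)*(l - 2)*(l - 1)*(l^2 - 4) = (l - 4)*(l - 2)*(l - 1)*(l + 2)*(l - 2)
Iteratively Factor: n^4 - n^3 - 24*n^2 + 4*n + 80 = (n + 4)*(n^3 - 5*n^2 - 4*n + 20) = (n - 5)*(n + 4)*(n^2 - 4) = (n - 5)*(n + 2)*(n + 4)*(n - 2)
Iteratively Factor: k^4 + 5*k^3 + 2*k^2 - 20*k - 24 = (k + 2)*(k^3 + 3*k^2 - 4*k - 12) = (k + 2)^2*(k^2 + k - 6) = (k + 2)^2*(k + 3)*(k - 2)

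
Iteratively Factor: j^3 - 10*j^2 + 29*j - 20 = (j - 5)*(j^2 - 5*j + 4) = (j - 5)*(j - 4)*(j - 1)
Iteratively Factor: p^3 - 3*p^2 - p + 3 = (p + 1)*(p^2 - 4*p + 3) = (p - 3)*(p + 1)*(p - 1)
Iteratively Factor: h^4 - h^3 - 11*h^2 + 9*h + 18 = (h + 3)*(h^3 - 4*h^2 + h + 6) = (h - 3)*(h + 3)*(h^2 - h - 2) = (h - 3)*(h - 2)*(h + 3)*(h + 1)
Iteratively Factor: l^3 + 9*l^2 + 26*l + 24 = (l + 3)*(l^2 + 6*l + 8) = (l + 3)*(l + 4)*(l + 2)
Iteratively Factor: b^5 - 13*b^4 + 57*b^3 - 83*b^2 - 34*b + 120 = (b - 2)*(b^4 - 11*b^3 + 35*b^2 - 13*b - 60) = (b - 2)*(b + 1)*(b^3 - 12*b^2 + 47*b - 60) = (b - 3)*(b - 2)*(b + 1)*(b^2 - 9*b + 20) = (b - 4)*(b - 3)*(b - 2)*(b + 1)*(b - 5)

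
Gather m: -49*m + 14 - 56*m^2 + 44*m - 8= -56*m^2 - 5*m + 6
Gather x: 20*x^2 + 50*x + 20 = 20*x^2 + 50*x + 20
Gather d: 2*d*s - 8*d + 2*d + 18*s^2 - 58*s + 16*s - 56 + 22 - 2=d*(2*s - 6) + 18*s^2 - 42*s - 36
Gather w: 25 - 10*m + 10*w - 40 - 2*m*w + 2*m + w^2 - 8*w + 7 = -8*m + w^2 + w*(2 - 2*m) - 8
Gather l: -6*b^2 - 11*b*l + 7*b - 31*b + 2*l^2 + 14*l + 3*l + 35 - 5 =-6*b^2 - 24*b + 2*l^2 + l*(17 - 11*b) + 30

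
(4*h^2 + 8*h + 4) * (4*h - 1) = 16*h^3 + 28*h^2 + 8*h - 4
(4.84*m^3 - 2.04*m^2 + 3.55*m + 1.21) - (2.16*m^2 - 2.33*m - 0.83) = 4.84*m^3 - 4.2*m^2 + 5.88*m + 2.04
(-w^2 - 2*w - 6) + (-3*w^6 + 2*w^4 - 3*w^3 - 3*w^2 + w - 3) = -3*w^6 + 2*w^4 - 3*w^3 - 4*w^2 - w - 9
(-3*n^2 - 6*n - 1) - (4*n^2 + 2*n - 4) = -7*n^2 - 8*n + 3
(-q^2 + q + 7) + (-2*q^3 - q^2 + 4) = -2*q^3 - 2*q^2 + q + 11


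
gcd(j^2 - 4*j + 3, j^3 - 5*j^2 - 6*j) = 1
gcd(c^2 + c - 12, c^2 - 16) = c + 4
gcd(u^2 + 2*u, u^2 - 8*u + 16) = 1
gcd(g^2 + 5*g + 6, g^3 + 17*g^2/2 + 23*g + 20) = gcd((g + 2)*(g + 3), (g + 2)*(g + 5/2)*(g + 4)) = g + 2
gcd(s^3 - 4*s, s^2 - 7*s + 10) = s - 2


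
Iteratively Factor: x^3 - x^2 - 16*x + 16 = (x + 4)*(x^2 - 5*x + 4) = (x - 1)*(x + 4)*(x - 4)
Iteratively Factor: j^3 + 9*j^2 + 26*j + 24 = (j + 4)*(j^2 + 5*j + 6) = (j + 3)*(j + 4)*(j + 2)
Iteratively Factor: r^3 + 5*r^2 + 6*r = (r + 2)*(r^2 + 3*r) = r*(r + 2)*(r + 3)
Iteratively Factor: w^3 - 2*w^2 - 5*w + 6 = (w + 2)*(w^2 - 4*w + 3) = (w - 3)*(w + 2)*(w - 1)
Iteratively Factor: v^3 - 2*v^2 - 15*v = (v + 3)*(v^2 - 5*v) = (v - 5)*(v + 3)*(v)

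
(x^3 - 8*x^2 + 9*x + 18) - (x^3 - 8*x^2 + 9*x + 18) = 0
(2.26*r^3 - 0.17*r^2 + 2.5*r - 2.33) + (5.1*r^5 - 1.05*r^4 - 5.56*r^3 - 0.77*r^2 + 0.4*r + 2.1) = 5.1*r^5 - 1.05*r^4 - 3.3*r^3 - 0.94*r^2 + 2.9*r - 0.23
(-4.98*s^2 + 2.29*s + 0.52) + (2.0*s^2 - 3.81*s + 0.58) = -2.98*s^2 - 1.52*s + 1.1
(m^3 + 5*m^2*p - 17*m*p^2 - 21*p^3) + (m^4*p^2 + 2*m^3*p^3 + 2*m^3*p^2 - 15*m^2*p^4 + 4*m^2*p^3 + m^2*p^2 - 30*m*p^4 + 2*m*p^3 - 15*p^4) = m^4*p^2 + 2*m^3*p^3 + 2*m^3*p^2 + m^3 - 15*m^2*p^4 + 4*m^2*p^3 + m^2*p^2 + 5*m^2*p - 30*m*p^4 + 2*m*p^3 - 17*m*p^2 - 15*p^4 - 21*p^3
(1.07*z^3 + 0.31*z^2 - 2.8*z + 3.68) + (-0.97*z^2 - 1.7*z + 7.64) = 1.07*z^3 - 0.66*z^2 - 4.5*z + 11.32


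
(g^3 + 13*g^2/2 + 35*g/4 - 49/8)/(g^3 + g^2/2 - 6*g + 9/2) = (8*g^3 + 52*g^2 + 70*g - 49)/(4*(2*g^3 + g^2 - 12*g + 9))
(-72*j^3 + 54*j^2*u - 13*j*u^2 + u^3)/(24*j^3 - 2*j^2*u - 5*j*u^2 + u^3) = (-6*j + u)/(2*j + u)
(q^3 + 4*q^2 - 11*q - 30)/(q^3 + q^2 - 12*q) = (q^2 + 7*q + 10)/(q*(q + 4))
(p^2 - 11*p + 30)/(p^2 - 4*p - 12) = (p - 5)/(p + 2)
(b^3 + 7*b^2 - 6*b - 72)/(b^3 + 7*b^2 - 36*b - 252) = (b^2 + b - 12)/(b^2 + b - 42)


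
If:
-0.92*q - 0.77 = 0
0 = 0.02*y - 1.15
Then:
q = -0.84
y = 57.50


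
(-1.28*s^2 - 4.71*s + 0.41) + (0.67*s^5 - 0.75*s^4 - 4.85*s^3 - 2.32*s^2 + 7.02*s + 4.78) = 0.67*s^5 - 0.75*s^4 - 4.85*s^3 - 3.6*s^2 + 2.31*s + 5.19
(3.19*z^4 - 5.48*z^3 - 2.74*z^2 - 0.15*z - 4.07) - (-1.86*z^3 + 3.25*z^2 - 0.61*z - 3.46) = 3.19*z^4 - 3.62*z^3 - 5.99*z^2 + 0.46*z - 0.61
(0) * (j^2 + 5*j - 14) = 0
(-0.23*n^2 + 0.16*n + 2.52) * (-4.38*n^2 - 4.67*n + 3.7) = 1.0074*n^4 + 0.3733*n^3 - 12.6358*n^2 - 11.1764*n + 9.324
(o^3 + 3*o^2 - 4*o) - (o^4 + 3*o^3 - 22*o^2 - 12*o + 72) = -o^4 - 2*o^3 + 25*o^2 + 8*o - 72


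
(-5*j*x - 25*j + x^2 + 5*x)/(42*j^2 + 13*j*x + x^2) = (-5*j*x - 25*j + x^2 + 5*x)/(42*j^2 + 13*j*x + x^2)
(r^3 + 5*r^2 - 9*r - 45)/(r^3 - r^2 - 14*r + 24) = (r^2 + 8*r + 15)/(r^2 + 2*r - 8)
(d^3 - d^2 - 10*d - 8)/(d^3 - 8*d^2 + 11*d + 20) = (d + 2)/(d - 5)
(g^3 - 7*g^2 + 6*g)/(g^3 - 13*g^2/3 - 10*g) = 3*(g - 1)/(3*g + 5)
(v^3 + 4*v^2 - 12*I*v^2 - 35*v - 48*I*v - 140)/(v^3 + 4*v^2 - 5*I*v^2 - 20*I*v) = (v - 7*I)/v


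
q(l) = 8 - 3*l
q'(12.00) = -3.00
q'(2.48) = -3.00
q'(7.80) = -3.00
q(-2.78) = 16.34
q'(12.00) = -3.00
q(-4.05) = 20.15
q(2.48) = 0.56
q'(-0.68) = -3.00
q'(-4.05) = -3.00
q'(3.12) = -3.00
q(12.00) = -28.00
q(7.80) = -15.40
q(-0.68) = 10.04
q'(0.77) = -3.00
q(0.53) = 6.41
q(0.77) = 5.69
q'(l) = -3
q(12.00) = -28.00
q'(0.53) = -3.00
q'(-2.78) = -3.00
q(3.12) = -1.36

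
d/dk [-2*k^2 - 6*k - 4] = -4*k - 6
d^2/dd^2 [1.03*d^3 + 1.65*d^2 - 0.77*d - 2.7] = 6.18*d + 3.3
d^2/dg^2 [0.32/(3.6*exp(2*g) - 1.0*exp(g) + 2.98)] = ((0.32 - 4.608*exp(g))*(3.6*exp(2*g) - 1.0*exp(g) + 2.98) + 0.32*(7.2*exp(g) - 1.0)*(14.4*exp(g) - 2.0)*exp(g))*exp(g)/(3.6*exp(2*g) - 1.0*exp(g) + 2.98)^3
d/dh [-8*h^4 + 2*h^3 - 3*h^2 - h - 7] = -32*h^3 + 6*h^2 - 6*h - 1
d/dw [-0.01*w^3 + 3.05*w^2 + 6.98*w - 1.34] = -0.03*w^2 + 6.1*w + 6.98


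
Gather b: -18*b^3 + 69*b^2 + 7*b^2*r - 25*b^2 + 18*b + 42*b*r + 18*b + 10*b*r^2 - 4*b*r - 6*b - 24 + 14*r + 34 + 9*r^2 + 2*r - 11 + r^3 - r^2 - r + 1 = -18*b^3 + b^2*(7*r + 44) + b*(10*r^2 + 38*r + 30) + r^3 + 8*r^2 + 15*r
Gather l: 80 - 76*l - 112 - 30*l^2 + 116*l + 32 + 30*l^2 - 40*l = 0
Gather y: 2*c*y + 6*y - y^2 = -y^2 + y*(2*c + 6)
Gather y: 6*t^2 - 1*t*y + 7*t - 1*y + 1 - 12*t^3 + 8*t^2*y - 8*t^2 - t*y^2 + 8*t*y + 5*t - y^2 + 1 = -12*t^3 - 2*t^2 + 12*t + y^2*(-t - 1) + y*(8*t^2 + 7*t - 1) + 2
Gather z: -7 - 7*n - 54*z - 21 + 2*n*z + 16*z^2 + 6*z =-7*n + 16*z^2 + z*(2*n - 48) - 28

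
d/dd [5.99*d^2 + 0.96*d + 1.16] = 11.98*d + 0.96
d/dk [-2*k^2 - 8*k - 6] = -4*k - 8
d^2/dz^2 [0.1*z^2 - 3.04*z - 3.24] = 0.200000000000000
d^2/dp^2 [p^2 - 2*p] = 2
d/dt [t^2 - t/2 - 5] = 2*t - 1/2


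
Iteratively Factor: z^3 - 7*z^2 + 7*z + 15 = (z - 3)*(z^2 - 4*z - 5) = (z - 3)*(z + 1)*(z - 5)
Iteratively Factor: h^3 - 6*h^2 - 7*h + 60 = (h - 5)*(h^2 - h - 12) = (h - 5)*(h + 3)*(h - 4)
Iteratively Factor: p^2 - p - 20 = (p - 5)*(p + 4)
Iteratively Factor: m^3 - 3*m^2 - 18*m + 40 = (m + 4)*(m^2 - 7*m + 10) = (m - 5)*(m + 4)*(m - 2)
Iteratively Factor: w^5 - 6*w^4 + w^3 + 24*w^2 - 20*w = (w - 1)*(w^4 - 5*w^3 - 4*w^2 + 20*w) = (w - 2)*(w - 1)*(w^3 - 3*w^2 - 10*w) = w*(w - 2)*(w - 1)*(w^2 - 3*w - 10) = w*(w - 2)*(w - 1)*(w + 2)*(w - 5)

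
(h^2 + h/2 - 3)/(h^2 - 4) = (h - 3/2)/(h - 2)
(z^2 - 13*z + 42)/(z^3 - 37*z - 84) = (z - 6)/(z^2 + 7*z + 12)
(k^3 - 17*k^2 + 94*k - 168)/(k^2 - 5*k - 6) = (k^2 - 11*k + 28)/(k + 1)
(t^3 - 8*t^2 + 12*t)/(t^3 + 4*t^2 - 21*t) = (t^2 - 8*t + 12)/(t^2 + 4*t - 21)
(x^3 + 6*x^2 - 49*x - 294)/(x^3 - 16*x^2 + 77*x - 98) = (x^2 + 13*x + 42)/(x^2 - 9*x + 14)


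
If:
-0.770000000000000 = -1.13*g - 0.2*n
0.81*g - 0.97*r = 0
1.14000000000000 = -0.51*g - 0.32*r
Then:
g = -1.47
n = 12.14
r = -1.22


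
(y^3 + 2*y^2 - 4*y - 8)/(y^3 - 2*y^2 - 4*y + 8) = (y + 2)/(y - 2)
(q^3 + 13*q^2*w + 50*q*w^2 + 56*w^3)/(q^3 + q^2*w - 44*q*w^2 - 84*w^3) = (q^2 + 11*q*w + 28*w^2)/(q^2 - q*w - 42*w^2)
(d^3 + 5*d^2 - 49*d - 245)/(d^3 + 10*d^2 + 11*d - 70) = (d - 7)/(d - 2)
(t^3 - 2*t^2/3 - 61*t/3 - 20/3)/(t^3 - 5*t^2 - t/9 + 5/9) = 3*(t + 4)/(3*t - 1)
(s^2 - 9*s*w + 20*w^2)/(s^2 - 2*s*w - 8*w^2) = (s - 5*w)/(s + 2*w)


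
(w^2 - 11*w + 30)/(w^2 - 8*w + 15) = (w - 6)/(w - 3)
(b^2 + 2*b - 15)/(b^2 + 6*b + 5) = (b - 3)/(b + 1)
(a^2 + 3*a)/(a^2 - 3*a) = (a + 3)/(a - 3)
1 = 1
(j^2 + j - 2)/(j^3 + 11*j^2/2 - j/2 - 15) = 2*(j - 1)/(2*j^2 + 7*j - 15)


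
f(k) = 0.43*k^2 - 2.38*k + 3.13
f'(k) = 0.86*k - 2.38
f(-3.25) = 15.41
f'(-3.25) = -5.18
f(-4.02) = 19.65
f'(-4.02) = -5.84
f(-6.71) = 38.46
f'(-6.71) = -8.15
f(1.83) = 0.21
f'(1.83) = -0.81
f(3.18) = -0.09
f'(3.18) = 0.35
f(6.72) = 6.55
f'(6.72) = 3.40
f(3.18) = -0.09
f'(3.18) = 0.35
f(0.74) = 1.60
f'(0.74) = -1.74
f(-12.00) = 93.61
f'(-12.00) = -12.70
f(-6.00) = 32.89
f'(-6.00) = -7.54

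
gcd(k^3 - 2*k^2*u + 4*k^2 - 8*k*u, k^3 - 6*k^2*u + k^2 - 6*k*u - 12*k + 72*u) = k + 4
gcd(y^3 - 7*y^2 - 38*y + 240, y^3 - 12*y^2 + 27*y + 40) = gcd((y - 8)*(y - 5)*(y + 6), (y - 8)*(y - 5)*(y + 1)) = y^2 - 13*y + 40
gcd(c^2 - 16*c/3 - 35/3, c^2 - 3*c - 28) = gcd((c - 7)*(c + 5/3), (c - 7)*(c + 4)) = c - 7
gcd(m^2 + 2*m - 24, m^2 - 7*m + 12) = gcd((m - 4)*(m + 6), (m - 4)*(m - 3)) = m - 4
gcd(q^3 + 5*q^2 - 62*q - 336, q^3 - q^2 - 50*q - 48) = q^2 - 2*q - 48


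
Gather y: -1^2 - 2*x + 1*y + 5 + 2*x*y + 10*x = 8*x + y*(2*x + 1) + 4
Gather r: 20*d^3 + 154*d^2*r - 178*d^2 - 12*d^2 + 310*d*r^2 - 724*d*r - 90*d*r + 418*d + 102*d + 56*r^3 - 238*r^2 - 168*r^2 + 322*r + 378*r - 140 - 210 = 20*d^3 - 190*d^2 + 520*d + 56*r^3 + r^2*(310*d - 406) + r*(154*d^2 - 814*d + 700) - 350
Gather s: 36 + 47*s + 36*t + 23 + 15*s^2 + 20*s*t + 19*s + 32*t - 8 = 15*s^2 + s*(20*t + 66) + 68*t + 51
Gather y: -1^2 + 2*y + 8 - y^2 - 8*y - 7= -y^2 - 6*y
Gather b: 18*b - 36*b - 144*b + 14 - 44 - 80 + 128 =18 - 162*b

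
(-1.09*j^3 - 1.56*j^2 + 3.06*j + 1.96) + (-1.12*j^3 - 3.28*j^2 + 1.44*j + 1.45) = -2.21*j^3 - 4.84*j^2 + 4.5*j + 3.41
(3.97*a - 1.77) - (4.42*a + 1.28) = -0.45*a - 3.05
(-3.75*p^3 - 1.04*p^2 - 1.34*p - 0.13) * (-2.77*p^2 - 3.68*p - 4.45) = 10.3875*p^5 + 16.6808*p^4 + 24.2265*p^3 + 9.9193*p^2 + 6.4414*p + 0.5785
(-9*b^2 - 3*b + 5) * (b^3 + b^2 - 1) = -9*b^5 - 12*b^4 + 2*b^3 + 14*b^2 + 3*b - 5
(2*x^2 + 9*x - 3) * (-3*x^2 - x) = -6*x^4 - 29*x^3 + 3*x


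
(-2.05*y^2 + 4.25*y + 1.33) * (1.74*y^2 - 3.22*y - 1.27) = -3.567*y^4 + 13.996*y^3 - 8.7673*y^2 - 9.6801*y - 1.6891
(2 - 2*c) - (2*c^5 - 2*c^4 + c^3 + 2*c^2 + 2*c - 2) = -2*c^5 + 2*c^4 - c^3 - 2*c^2 - 4*c + 4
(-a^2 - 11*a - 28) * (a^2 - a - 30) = -a^4 - 10*a^3 + 13*a^2 + 358*a + 840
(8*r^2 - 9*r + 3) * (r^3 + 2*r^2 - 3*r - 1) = 8*r^5 + 7*r^4 - 39*r^3 + 25*r^2 - 3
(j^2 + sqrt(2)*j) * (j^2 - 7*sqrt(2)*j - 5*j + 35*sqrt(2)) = j^4 - 6*sqrt(2)*j^3 - 5*j^3 - 14*j^2 + 30*sqrt(2)*j^2 + 70*j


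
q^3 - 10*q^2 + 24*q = q*(q - 6)*(q - 4)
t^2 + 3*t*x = t*(t + 3*x)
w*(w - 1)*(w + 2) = w^3 + w^2 - 2*w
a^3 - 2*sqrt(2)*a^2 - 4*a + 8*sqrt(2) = (a - 2)*(a + 2)*(a - 2*sqrt(2))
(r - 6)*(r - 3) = r^2 - 9*r + 18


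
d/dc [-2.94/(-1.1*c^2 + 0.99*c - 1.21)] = (2.9106 - 6.468*c)/(1.1*c^2 - 0.99*c + 1.21)^2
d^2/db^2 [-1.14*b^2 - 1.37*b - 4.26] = -2.28000000000000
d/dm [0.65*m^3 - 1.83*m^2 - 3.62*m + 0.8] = 1.95*m^2 - 3.66*m - 3.62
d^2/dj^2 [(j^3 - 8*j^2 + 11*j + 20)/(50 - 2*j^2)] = -36/(j^3 + 15*j^2 + 75*j + 125)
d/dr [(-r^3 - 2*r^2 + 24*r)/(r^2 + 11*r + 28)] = (-r^4 - 22*r^3 - 130*r^2 - 112*r + 672)/(r^4 + 22*r^3 + 177*r^2 + 616*r + 784)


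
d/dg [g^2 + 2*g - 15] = 2*g + 2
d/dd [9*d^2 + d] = 18*d + 1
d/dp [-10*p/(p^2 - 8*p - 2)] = 10*(p^2 + 2)/(p^4 - 16*p^3 + 60*p^2 + 32*p + 4)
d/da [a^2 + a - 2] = 2*a + 1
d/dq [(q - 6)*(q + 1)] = 2*q - 5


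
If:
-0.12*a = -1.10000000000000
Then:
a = 9.17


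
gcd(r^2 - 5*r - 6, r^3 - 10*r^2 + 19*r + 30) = r^2 - 5*r - 6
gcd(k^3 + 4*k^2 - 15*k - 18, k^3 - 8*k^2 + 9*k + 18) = k^2 - 2*k - 3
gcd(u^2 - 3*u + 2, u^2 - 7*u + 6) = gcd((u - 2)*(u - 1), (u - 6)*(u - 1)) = u - 1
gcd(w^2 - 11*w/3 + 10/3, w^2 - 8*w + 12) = w - 2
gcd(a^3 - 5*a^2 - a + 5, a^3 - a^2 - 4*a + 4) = a - 1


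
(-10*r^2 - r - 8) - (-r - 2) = -10*r^2 - 6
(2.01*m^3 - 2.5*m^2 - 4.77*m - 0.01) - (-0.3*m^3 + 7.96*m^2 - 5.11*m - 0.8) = 2.31*m^3 - 10.46*m^2 + 0.340000000000001*m + 0.79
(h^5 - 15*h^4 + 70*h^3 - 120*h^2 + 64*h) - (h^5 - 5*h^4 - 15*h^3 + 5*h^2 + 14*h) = -10*h^4 + 85*h^3 - 125*h^2 + 50*h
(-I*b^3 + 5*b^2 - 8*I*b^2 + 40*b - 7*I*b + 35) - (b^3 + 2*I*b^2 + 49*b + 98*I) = -b^3 - I*b^3 + 5*b^2 - 10*I*b^2 - 9*b - 7*I*b + 35 - 98*I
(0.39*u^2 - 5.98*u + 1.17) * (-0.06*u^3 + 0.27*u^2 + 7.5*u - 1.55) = -0.0234*u^5 + 0.4641*u^4 + 1.2402*u^3 - 45.1386*u^2 + 18.044*u - 1.8135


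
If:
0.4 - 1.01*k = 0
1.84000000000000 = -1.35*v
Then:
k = 0.40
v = -1.36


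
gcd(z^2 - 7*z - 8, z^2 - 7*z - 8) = z^2 - 7*z - 8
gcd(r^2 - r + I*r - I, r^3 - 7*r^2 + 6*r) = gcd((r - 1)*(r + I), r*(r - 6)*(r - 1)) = r - 1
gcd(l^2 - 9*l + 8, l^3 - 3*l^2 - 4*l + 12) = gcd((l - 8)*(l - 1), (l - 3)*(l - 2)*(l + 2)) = 1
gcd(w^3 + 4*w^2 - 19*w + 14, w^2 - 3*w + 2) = w^2 - 3*w + 2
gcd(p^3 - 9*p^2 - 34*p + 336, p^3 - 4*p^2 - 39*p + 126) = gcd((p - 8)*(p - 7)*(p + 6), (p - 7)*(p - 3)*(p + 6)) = p^2 - p - 42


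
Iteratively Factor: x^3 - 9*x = (x)*(x^2 - 9) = x*(x + 3)*(x - 3)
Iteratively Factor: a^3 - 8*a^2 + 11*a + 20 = (a - 5)*(a^2 - 3*a - 4) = (a - 5)*(a + 1)*(a - 4)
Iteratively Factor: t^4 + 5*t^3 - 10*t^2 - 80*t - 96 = (t + 2)*(t^3 + 3*t^2 - 16*t - 48) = (t - 4)*(t + 2)*(t^2 + 7*t + 12) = (t - 4)*(t + 2)*(t + 3)*(t + 4)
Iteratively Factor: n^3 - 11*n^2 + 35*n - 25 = (n - 1)*(n^2 - 10*n + 25) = (n - 5)*(n - 1)*(n - 5)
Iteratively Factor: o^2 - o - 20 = (o + 4)*(o - 5)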